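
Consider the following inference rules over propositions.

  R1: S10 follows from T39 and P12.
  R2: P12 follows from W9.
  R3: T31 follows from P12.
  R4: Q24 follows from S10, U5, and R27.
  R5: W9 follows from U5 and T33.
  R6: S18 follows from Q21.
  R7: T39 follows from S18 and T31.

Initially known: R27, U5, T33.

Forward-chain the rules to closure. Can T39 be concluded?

No

T39 would need S18 and T31 (R7), but S18 is never established.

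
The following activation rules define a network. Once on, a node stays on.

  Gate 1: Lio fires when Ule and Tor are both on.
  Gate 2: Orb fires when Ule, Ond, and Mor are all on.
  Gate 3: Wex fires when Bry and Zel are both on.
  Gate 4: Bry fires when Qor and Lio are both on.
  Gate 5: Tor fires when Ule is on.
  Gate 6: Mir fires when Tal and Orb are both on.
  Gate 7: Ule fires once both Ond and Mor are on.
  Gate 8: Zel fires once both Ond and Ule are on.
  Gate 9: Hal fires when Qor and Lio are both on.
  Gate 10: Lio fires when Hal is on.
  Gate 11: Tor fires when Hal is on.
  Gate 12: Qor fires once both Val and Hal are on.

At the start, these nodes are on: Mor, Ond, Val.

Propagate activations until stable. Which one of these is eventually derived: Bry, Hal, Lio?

Ond and Mor are on, so Ule fires (Gate 7).
Gate 5: Ule on → Tor on.
Gate 1: Ule and Tor on → Lio on.
Hal would need Qor and Lio (Gate 9), but Qor never turns on. Bry would need Qor and Lio (Gate 4), but Qor never turns on.

Lio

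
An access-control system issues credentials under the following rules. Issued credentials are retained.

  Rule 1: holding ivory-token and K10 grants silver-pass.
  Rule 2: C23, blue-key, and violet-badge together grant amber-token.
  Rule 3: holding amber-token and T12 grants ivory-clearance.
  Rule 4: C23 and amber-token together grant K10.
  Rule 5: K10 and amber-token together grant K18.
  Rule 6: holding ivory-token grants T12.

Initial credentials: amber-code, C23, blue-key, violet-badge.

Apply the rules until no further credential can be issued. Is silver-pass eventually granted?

No

silver-pass would need ivory-token and K10 (Rule 1), but ivory-token is never granted.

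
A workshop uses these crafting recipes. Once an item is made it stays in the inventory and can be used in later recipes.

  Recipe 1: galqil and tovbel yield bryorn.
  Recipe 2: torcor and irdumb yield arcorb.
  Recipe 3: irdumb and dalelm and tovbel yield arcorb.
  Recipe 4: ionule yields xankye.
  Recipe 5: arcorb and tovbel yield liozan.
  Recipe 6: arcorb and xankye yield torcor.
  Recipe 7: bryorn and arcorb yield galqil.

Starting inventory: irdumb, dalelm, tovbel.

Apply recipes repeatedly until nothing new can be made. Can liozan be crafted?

irdumb and dalelm and tovbel → arcorb (Recipe 3).
Using Recipe 5, arcorb and tovbel make liozan.

Yes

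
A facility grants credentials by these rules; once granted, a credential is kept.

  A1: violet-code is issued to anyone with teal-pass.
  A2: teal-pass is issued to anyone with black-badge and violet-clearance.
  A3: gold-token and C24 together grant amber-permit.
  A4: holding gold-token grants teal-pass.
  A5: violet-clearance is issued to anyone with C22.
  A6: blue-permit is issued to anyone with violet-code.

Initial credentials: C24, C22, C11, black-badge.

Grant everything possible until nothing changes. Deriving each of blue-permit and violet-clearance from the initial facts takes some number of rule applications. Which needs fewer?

violet-clearance: Holding C22 grants violet-clearance (A5). [1 rule application]
blue-permit: Holding C22 grants violet-clearance (A5). Holding black-badge and violet-clearance grants teal-pass (A2). Holding teal-pass grants violet-code (A1). Holding violet-code grants blue-permit (A6). [4 rule applications]
violet-clearance needs fewer.

violet-clearance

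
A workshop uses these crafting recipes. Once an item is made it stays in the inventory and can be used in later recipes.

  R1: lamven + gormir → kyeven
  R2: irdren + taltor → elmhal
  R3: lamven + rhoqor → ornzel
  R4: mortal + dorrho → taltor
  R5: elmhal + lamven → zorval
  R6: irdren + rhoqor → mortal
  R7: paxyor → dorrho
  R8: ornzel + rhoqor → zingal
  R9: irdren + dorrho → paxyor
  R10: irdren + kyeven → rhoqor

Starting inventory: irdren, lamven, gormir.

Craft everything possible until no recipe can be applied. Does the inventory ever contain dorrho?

dorrho would need paxyor (R7), but paxyor is never obtained.

No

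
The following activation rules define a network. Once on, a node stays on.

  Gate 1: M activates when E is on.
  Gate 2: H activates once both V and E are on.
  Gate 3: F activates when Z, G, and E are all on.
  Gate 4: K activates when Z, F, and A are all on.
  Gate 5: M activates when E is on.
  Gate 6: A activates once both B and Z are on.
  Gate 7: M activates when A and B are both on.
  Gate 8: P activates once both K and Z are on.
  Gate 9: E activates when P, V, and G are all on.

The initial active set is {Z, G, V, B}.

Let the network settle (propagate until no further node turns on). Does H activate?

No

H would need V and E (Gate 2), but E never turns on.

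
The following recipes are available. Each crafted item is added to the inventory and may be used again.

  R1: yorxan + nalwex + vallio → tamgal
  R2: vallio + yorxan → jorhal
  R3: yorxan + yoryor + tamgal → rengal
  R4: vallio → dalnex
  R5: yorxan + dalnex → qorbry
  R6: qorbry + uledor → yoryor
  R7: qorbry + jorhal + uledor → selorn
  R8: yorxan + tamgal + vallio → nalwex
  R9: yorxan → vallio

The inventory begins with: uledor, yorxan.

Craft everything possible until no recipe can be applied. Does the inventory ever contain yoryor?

yorxan → vallio (R9).
Using R4, vallio makes dalnex.
Using R5, yorxan and dalnex make qorbry.
Using R6, qorbry and uledor make yoryor.

Yes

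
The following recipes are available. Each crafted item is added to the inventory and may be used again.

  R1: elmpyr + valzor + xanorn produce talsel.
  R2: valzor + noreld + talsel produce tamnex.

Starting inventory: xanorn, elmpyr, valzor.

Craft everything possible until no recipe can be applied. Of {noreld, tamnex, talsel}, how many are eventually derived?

1

Using R1, elmpyr, valzor, and xanorn make talsel.
No rule produces noreld, and it is not given.
tamnex would need valzor, noreld, and talsel (R2), but noreld is never obtained.
talsel: reached.
Reached: talsel — 1 of the 3.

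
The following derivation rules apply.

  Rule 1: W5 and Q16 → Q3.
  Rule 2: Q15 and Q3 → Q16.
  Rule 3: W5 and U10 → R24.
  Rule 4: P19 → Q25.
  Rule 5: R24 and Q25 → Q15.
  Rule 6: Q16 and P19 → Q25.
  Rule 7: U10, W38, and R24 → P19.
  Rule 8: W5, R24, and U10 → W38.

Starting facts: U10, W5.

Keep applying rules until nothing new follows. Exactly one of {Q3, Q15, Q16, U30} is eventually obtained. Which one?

W5 and U10 hold, so R24 follows (Rule 3).
From W5, R24, and U10, Rule 8 gives W38.
U10, W38, and R24 hold, so P19 follows (Rule 7).
P19 holds, so Q25 follows (Rule 4).
From R24 and Q25, Rule 5 gives Q15.
No rule produces U30, and it is not given. Q3 would need W5 and Q16 (Rule 1), but Q16 is never established. Q16 would need Q15 and Q3 (Rule 2), but Q3 is never established.

Q15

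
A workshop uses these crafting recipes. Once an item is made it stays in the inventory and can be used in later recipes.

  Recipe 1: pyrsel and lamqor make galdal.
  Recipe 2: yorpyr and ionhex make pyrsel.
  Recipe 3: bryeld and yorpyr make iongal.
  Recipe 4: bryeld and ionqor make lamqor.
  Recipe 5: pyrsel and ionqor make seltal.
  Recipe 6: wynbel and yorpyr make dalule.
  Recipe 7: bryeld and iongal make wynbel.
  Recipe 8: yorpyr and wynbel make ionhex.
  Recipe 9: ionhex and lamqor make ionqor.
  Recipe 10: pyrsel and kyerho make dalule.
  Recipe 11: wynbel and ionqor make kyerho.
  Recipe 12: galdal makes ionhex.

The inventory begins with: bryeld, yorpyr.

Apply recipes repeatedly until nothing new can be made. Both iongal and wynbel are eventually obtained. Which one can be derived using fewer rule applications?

iongal

iongal: bryeld and yorpyr → iongal (Recipe 3). [1 rule application]
wynbel: Using Recipe 3, bryeld and yorpyr make iongal. Using Recipe 7, bryeld and iongal make wynbel. [2 rule applications]
iongal needs fewer.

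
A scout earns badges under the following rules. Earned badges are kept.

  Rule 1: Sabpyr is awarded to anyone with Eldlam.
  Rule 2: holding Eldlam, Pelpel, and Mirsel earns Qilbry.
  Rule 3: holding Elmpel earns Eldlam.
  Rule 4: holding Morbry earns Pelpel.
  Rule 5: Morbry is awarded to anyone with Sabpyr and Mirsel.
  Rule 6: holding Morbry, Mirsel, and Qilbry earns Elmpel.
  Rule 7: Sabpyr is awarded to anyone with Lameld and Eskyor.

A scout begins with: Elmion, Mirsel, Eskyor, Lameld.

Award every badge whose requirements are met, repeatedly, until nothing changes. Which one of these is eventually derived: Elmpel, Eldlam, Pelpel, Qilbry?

With Lameld and Eskyor, Sabpyr is earned (Rule 7).
With Sabpyr and Mirsel, Morbry is earned (Rule 5).
With Morbry, Pelpel is earned (Rule 4).
Qilbry would need Eldlam, Pelpel, and Mirsel (Rule 2), but Eldlam is never earned. Elmpel would need Morbry, Mirsel, and Qilbry (Rule 6), but Qilbry is never earned. Eldlam would need Elmpel (Rule 3), but Elmpel is never earned.

Pelpel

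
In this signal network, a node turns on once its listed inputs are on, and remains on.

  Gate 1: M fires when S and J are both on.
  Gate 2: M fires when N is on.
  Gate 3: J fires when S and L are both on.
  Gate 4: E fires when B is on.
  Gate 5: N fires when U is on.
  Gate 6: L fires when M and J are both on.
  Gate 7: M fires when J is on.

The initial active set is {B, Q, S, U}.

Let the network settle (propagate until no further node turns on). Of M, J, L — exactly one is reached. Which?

Gate 5: U on → N on.
N is on, so M fires (Gate 2).
L would need M and J (Gate 6), but J never turns on. J would need S and L (Gate 3), but L never turns on.

M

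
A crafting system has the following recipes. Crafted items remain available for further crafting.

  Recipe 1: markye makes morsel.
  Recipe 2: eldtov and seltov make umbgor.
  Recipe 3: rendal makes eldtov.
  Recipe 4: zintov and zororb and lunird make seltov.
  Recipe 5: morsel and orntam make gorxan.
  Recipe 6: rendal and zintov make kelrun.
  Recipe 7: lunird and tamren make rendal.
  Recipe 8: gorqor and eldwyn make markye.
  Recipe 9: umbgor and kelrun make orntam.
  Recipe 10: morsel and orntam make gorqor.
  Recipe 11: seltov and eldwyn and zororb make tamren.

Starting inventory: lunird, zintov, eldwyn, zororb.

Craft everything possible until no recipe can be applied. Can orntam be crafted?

Using Recipe 4, zintov, zororb, and lunird make seltov.
Using Recipe 11, seltov, eldwyn, and zororb make tamren.
lunird and tamren → rendal (Recipe 7).
rendal and zintov → kelrun (Recipe 6).
Using Recipe 3, rendal makes eldtov.
Using Recipe 2, eldtov and seltov make umbgor.
umbgor and kelrun → orntam (Recipe 9).

Yes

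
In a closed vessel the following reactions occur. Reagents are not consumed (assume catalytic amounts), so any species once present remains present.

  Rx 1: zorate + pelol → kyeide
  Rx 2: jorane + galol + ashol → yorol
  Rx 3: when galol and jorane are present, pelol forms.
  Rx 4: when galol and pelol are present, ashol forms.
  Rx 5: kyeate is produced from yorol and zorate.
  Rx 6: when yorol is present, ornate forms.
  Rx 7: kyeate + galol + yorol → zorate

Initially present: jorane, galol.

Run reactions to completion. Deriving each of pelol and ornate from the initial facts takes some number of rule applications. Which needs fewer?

pelol: galol and jorane present → pelol forms (Rx 3). [1 rule application]
ornate: galol and jorane present → pelol forms (Rx 3). galol and pelol present → ashol forms (Rx 4). jorane, galol, and ashol present → yorol forms (Rx 2). yorol present → ornate forms (Rx 6). [4 rule applications]
pelol needs fewer.

pelol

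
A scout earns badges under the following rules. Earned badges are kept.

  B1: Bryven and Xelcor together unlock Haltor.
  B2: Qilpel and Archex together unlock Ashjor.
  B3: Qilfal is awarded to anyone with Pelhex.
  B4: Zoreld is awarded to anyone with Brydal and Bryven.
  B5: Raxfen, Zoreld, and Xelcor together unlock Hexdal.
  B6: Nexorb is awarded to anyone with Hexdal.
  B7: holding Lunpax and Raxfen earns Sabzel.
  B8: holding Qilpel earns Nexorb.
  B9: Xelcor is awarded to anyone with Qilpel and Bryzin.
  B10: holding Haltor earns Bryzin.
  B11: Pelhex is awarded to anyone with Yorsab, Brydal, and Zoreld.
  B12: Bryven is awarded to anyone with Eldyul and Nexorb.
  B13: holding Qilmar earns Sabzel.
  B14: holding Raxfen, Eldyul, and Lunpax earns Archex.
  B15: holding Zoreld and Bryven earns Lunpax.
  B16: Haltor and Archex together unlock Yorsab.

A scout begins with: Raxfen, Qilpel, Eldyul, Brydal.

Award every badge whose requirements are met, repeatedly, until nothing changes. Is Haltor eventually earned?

Haltor would need Bryven and Xelcor (B1), but Xelcor is never earned.

No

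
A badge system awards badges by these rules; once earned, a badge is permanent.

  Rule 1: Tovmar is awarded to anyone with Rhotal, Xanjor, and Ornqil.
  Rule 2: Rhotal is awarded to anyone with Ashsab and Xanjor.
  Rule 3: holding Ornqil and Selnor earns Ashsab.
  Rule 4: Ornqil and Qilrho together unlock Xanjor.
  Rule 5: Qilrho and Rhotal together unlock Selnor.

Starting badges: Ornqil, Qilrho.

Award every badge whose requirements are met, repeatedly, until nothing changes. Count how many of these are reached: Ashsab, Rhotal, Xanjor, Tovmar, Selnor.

1

With Ornqil and Qilrho, Xanjor is earned (Rule 4).
Ashsab would need Ornqil and Selnor (Rule 3), but Selnor is never earned.
Rhotal would need Ashsab and Xanjor (Rule 2), but Ashsab is never earned.
Xanjor: reached.
Tovmar would need Rhotal, Xanjor, and Ornqil (Rule 1), but Rhotal is never earned.
Selnor would need Qilrho and Rhotal (Rule 5), but Rhotal is never earned.
Reached: Xanjor — 1 of the 5.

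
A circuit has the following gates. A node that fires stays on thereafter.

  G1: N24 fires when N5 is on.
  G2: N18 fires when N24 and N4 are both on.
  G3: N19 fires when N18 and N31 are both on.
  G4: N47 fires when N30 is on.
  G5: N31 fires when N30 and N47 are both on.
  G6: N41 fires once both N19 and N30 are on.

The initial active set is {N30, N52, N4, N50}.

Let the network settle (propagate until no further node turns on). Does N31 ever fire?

Yes

N30 is on, so N47 fires (G4).
N30 and N47 are on, so N31 fires (G5).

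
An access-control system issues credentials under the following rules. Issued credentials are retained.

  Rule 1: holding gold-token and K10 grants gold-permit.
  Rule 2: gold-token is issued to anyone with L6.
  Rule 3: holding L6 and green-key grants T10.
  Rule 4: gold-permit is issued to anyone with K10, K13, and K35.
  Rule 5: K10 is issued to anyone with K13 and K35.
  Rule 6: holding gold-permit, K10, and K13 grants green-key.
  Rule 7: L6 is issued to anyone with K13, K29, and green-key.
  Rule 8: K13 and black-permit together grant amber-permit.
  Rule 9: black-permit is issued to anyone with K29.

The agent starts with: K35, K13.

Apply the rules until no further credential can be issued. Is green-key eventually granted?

Yes

Holding K13 and K35 grants K10 (Rule 5).
Holding K10, K13, and K35 grants gold-permit (Rule 4).
Holding gold-permit, K10, and K13 grants green-key (Rule 6).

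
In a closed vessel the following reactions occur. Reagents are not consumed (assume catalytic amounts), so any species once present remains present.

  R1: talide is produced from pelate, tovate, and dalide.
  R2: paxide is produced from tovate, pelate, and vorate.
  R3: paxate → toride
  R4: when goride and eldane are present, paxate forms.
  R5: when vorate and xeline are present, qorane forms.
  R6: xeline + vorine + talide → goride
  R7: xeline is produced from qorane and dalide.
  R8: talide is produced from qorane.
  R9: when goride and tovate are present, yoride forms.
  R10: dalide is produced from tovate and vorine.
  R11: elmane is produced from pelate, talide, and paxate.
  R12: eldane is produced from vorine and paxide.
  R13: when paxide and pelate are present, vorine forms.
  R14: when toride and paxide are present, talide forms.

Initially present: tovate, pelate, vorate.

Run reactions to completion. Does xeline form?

xeline would need qorane and dalide (R7), but qorane never forms.

No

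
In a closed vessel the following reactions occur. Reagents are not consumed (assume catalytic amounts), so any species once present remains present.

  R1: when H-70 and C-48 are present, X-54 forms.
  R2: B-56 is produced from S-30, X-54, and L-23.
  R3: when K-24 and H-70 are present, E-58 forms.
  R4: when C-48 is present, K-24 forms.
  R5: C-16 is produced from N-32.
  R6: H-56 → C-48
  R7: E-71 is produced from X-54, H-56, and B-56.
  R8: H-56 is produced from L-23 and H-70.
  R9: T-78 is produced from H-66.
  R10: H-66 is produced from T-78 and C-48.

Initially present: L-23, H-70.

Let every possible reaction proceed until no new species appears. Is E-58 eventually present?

L-23 and H-70 present → H-56 forms (R8).
H-56 present → C-48 forms (R6).
C-48 present → K-24 forms (R4).
K-24 and H-70 present → E-58 forms (R3).

Yes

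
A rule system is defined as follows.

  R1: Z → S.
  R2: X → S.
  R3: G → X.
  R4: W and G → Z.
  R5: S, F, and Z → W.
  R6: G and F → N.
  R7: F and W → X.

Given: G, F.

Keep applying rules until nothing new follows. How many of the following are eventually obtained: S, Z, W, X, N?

From G and F, R6 gives N.
From G, R3 gives X.
From X, R2 gives S.
S: reached.
Z would need W and G (R4), but W is never established.
W would need S, F, and Z (R5), but Z is never established.
X: reached.
N: reached.
Reached: S, X, and N — 3 of the 5.

3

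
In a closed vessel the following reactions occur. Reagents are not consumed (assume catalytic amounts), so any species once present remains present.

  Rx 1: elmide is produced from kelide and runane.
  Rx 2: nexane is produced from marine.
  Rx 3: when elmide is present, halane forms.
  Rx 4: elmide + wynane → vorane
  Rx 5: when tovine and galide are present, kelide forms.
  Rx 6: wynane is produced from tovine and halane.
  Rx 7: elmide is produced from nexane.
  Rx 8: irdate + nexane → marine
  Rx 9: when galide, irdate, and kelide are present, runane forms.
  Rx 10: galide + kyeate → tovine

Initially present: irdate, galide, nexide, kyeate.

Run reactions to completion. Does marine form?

marine would need irdate and nexane (Rx 8), but nexane never forms.

No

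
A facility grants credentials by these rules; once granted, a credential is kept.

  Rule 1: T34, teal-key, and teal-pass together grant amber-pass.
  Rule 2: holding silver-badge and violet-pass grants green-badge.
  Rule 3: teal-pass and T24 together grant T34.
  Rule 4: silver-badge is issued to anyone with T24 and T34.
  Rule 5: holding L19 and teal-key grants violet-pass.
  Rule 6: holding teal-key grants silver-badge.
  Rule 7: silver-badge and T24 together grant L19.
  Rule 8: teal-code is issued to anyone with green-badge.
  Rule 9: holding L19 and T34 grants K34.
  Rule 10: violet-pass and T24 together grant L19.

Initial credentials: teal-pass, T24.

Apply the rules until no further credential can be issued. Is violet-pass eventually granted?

violet-pass would need L19 and teal-key (Rule 5), but teal-key is never granted.

No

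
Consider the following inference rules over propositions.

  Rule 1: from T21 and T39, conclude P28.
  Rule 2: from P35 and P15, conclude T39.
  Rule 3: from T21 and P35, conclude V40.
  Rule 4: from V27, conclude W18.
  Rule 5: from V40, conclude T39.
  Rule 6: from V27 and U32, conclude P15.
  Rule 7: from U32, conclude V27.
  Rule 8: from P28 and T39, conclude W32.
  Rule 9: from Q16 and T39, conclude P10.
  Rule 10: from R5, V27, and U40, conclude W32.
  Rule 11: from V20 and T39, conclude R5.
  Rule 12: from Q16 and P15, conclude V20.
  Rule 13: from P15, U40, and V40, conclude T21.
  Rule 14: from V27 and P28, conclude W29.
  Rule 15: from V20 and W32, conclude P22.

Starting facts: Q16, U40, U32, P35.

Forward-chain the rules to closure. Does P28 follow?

No

P28 would need T21 and T39 (Rule 1), but T21 is never established.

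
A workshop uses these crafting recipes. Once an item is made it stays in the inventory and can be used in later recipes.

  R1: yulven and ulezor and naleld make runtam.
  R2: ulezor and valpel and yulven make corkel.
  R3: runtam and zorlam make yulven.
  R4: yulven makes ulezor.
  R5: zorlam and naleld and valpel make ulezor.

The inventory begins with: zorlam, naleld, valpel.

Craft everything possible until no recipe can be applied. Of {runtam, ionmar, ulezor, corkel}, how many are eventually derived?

1

zorlam and naleld and valpel → ulezor (R5).
runtam would need yulven, ulezor, and naleld (R1), but yulven is never obtained.
No rule produces ionmar, and it is not given.
ulezor: reached.
corkel would need ulezor, valpel, and yulven (R2), but yulven is never obtained.
Reached: ulezor — 1 of the 4.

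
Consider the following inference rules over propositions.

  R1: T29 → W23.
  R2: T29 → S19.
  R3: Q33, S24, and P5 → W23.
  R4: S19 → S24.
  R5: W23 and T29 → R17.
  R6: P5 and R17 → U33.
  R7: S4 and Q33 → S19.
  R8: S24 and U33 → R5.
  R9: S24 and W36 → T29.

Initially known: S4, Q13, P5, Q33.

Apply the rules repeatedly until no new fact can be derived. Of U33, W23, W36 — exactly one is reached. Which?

S4 and Q33 hold, so S19 follows (R7).
S19 holds, so S24 follows (R4).
From Q33, S24, and P5, R3 gives W23.
No rule produces W36, and it is not given. U33 would need P5 and R17 (R6), but R17 is never established.

W23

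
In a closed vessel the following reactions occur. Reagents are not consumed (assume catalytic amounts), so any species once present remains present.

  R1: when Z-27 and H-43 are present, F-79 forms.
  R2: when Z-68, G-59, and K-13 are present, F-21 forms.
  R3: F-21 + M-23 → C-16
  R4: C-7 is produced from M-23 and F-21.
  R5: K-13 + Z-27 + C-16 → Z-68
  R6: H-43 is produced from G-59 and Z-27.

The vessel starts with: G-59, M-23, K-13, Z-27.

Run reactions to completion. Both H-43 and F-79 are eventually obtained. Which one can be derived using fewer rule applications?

H-43: G-59 and Z-27 present → H-43 forms (R6). [1 rule application]
F-79: G-59 and Z-27 present → H-43 forms (R6). Z-27 and H-43 present → F-79 forms (R1). [2 rule applications]
H-43 needs fewer.

H-43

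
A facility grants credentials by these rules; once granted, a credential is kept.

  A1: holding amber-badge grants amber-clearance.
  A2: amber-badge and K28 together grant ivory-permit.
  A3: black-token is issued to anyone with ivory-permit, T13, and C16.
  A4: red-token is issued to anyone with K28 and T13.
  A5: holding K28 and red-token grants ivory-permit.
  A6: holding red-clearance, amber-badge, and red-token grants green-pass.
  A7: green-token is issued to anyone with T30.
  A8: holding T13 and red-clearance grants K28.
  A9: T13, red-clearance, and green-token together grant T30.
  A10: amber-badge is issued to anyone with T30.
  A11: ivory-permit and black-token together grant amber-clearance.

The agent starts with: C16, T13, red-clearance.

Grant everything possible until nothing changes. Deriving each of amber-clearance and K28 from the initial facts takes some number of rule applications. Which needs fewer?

K28: Holding T13 and red-clearance grants K28 (A8). [1 rule application]
amber-clearance: Holding T13 and red-clearance grants K28 (A8). Holding K28 and T13 grants red-token (A4). Holding K28 and red-token grants ivory-permit (A5). Holding ivory-permit, T13, and C16 grants black-token (A3). Holding ivory-permit and black-token grants amber-clearance (A11). [5 rule applications]
K28 needs fewer.

K28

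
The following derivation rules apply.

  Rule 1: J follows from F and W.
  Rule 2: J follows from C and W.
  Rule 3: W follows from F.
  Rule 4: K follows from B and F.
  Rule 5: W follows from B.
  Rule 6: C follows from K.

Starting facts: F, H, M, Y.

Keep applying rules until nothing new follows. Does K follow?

K would need B and F (Rule 4), but B is never established.

No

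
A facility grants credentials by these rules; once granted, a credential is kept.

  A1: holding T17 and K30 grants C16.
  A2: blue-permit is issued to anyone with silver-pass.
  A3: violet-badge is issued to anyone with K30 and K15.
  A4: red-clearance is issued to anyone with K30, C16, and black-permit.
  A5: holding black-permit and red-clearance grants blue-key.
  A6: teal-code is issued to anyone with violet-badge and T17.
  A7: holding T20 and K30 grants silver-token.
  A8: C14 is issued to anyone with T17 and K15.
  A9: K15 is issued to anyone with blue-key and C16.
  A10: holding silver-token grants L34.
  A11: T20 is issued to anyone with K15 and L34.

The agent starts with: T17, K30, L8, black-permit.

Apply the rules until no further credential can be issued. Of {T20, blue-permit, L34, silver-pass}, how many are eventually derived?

T20 would need K15 and L34 (A11), but L34 is never granted.
blue-permit would need silver-pass (A2), but silver-pass is never granted.
L34 would need silver-token (A10), but silver-token is never granted.
No rule produces silver-pass, and it is not given.
None of the 4 are reached.

0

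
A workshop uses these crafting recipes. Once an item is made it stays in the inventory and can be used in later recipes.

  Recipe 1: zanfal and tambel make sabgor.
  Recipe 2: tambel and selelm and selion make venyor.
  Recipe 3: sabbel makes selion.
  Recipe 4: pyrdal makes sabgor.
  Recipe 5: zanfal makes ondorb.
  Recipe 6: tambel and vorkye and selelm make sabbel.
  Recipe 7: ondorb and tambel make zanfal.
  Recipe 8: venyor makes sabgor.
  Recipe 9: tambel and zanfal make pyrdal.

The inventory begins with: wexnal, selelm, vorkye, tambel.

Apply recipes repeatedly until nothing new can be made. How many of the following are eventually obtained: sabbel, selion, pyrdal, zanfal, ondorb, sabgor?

tambel and vorkye and selelm → sabbel (Recipe 6).
Using Recipe 3, sabbel makes selion.
Using Recipe 2, tambel, selelm, and selion make venyor.
Using Recipe 8, venyor makes sabgor.
sabbel: reached.
selion: reached.
pyrdal would need tambel and zanfal (Recipe 9), but zanfal is never obtained.
zanfal would need ondorb and tambel (Recipe 7), but ondorb is never obtained.
ondorb would need zanfal (Recipe 5), but zanfal is never obtained.
sabgor: reached.
Reached: sabbel, selion, and sabgor — 3 of the 6.

3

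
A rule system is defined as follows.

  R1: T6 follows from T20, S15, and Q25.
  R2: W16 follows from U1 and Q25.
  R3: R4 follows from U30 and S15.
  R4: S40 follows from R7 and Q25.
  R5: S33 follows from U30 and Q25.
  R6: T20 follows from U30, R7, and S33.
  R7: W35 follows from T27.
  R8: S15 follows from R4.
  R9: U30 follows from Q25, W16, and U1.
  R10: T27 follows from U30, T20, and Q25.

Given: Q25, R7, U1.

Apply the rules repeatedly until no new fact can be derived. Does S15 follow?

No

S15 would need R4 (R8), but R4 is never established.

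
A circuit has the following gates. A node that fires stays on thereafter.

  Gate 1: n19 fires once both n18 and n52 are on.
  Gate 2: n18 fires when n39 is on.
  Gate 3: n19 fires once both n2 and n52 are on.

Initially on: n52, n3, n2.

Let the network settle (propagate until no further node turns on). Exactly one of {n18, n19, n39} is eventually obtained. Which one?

n19

n2 and n52 are on, so n19 fires (Gate 3).
n18 would need n39 (Gate 2), but n39 never turns on. No rule produces n39, and it is not given.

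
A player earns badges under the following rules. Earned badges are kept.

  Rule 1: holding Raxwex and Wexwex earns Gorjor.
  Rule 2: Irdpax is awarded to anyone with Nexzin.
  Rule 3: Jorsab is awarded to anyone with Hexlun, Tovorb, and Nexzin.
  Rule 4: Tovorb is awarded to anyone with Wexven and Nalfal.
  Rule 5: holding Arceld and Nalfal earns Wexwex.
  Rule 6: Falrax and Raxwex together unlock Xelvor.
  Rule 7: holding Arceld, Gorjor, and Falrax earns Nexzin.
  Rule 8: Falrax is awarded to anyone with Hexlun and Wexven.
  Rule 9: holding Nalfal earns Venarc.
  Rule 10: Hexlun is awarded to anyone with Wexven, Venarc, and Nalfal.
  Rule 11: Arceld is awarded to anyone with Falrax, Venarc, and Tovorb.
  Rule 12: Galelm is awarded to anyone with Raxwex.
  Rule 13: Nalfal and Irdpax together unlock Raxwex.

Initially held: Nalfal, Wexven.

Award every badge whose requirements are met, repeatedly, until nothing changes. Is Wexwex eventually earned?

Yes

With Wexven and Nalfal, Tovorb is earned (Rule 4).
With Nalfal, Venarc is earned (Rule 9).
With Wexven, Venarc, and Nalfal, Hexlun is earned (Rule 10).
With Hexlun and Wexven, Falrax is earned (Rule 8).
With Falrax, Venarc, and Tovorb, Arceld is earned (Rule 11).
With Arceld and Nalfal, Wexwex is earned (Rule 5).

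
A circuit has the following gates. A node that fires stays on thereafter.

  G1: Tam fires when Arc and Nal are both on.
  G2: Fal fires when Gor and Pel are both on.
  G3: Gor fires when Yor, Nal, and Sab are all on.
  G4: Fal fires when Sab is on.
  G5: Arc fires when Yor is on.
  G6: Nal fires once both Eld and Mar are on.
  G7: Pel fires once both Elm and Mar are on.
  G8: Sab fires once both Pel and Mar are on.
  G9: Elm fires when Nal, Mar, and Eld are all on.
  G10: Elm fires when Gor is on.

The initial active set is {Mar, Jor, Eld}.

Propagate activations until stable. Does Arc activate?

Arc would need Yor (G5), but Yor never turns on.

No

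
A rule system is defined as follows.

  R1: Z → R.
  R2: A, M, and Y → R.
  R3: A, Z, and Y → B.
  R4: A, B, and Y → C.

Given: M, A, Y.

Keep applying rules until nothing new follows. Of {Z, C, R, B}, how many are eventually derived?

1

From A, M, and Y, R2 gives R.
No rule produces Z, and it is not given.
C would need A, B, and Y (R4), but B is never established.
R: reached.
B would need A, Z, and Y (R3), but Z is never established.
Reached: R — 1 of the 4.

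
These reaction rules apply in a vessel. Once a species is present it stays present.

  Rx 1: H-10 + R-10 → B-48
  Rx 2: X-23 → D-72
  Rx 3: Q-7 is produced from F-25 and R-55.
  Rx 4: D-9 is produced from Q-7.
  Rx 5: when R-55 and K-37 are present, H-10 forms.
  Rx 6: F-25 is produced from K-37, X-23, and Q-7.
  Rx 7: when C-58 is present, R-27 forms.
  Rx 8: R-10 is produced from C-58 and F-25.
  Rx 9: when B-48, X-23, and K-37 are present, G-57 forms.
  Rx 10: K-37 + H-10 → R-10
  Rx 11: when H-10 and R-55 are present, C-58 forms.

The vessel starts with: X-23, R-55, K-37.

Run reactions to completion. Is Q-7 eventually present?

No

Q-7 would need F-25 and R-55 (Rx 3), but F-25 never forms.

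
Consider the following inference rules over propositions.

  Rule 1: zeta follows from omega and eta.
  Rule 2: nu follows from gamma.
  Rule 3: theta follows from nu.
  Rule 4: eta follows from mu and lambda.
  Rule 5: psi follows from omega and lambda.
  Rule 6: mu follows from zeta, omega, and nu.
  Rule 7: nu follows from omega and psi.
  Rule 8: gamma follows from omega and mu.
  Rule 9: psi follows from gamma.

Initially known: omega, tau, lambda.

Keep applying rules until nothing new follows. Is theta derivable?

From omega and lambda, Rule 5 gives psi.
omega and psi hold, so nu follows (Rule 7).
From nu, Rule 3 gives theta.

Yes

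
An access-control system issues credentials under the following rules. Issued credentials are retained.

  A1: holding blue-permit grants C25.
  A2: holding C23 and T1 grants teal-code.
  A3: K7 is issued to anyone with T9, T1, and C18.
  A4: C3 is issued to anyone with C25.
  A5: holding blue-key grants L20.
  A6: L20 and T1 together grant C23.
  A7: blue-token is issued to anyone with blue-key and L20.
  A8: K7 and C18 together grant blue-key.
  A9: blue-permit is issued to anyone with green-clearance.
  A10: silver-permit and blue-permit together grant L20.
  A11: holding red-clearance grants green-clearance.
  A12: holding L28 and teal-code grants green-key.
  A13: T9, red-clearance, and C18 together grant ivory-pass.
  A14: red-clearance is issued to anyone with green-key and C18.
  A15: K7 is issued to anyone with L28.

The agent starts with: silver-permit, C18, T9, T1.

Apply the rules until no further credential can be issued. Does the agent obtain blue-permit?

blue-permit would need green-clearance (A9), but green-clearance is never granted.

No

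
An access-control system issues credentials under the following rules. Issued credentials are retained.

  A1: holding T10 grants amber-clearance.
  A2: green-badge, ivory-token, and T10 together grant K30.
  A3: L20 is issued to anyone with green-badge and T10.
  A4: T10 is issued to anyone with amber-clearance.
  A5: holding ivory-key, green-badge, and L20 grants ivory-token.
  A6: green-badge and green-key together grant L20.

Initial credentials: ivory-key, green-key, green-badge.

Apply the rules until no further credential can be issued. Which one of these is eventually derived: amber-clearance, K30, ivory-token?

ivory-token

Holding green-badge and green-key grants L20 (A6).
Holding ivory-key, green-badge, and L20 grants ivory-token (A5).
K30 would need green-badge, ivory-token, and T10 (A2), but T10 is never granted. amber-clearance would need T10 (A1), but T10 is never granted.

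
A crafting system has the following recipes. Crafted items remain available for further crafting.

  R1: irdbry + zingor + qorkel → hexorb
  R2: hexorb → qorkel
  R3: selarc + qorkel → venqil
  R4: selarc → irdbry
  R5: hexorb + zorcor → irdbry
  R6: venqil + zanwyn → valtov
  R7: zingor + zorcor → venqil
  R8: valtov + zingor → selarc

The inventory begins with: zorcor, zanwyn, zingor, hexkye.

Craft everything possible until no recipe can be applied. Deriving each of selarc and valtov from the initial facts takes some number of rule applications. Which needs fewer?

valtov

valtov: zingor + zorcor → venqil (R7). venqil + zanwyn → valtov (R6). [2 rule applications]
selarc: Using R7, zingor and zorcor make venqil. Using R6, venqil and zanwyn make valtov. valtov + zingor → selarc (R8). [3 rule applications]
valtov needs fewer.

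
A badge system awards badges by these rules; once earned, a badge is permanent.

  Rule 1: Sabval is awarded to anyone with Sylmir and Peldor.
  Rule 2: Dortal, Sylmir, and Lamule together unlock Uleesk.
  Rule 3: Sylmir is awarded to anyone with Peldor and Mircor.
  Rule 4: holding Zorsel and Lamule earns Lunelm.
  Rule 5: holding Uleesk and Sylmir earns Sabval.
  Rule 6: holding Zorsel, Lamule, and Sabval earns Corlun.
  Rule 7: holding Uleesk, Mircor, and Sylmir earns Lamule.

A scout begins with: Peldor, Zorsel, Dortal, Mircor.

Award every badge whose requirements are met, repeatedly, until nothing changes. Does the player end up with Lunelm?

Lunelm would need Zorsel and Lamule (Rule 4), but Lamule is never earned.

No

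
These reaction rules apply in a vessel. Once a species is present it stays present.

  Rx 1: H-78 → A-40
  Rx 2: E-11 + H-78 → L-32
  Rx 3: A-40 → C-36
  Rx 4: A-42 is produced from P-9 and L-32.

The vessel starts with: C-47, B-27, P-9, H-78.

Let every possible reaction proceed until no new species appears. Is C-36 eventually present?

H-78 present → A-40 forms (Rx 1).
A-40 present → C-36 forms (Rx 3).

Yes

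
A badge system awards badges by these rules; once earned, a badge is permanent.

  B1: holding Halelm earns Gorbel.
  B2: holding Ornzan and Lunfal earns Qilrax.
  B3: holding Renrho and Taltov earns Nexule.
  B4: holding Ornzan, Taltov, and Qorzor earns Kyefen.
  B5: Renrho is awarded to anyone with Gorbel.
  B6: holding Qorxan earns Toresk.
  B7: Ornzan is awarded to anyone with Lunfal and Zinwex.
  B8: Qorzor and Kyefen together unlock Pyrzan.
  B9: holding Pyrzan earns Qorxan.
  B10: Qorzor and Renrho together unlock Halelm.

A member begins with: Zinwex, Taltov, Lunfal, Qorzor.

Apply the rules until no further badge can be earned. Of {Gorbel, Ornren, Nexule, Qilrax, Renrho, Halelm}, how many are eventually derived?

With Lunfal and Zinwex, Ornzan is earned (B7).
With Ornzan and Lunfal, Qilrax is earned (B2).
Gorbel would need Halelm (B1), but Halelm is never earned.
No rule produces Ornren, and it is not given.
Nexule would need Renrho and Taltov (B3), but Renrho is never earned.
Qilrax: reached.
Renrho would need Gorbel (B5), but Gorbel is never earned.
Halelm would need Qorzor and Renrho (B10), but Renrho is never earned.
Reached: Qilrax — 1 of the 6.

1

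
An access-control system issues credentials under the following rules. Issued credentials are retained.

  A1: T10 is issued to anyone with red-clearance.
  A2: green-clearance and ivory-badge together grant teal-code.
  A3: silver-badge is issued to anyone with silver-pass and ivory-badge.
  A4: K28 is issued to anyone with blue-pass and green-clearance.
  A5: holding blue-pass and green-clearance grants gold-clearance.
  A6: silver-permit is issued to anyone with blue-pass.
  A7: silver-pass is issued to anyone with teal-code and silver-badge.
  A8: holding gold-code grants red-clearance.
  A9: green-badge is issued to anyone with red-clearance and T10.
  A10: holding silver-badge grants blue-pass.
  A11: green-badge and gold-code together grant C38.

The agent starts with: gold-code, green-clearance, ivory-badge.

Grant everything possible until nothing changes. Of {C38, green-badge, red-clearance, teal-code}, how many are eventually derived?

4

Holding green-clearance and ivory-badge grants teal-code (A2).
Holding gold-code grants red-clearance (A8).
Holding red-clearance grants T10 (A1).
Holding red-clearance and T10 grants green-badge (A9).
Holding green-badge and gold-code grants C38 (A11).
C38: reached.
green-badge: reached.
red-clearance: reached.
teal-code: reached.
All 4 are reached.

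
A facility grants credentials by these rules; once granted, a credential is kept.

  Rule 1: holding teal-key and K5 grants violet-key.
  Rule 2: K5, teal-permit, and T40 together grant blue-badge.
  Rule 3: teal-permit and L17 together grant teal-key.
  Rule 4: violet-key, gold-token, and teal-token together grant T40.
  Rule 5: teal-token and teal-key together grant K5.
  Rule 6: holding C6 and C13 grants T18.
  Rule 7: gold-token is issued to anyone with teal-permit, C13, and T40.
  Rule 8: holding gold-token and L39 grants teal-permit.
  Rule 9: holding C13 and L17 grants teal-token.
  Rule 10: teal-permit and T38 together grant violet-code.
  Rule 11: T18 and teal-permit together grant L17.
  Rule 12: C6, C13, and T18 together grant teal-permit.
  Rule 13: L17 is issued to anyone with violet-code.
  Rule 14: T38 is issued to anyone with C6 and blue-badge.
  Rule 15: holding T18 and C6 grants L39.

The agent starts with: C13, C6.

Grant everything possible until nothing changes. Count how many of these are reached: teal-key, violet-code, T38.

1

Holding C6 and C13 grants T18 (Rule 6).
Holding C6, C13, and T18 grants teal-permit (Rule 12).
Holding T18 and teal-permit grants L17 (Rule 11).
Holding teal-permit and L17 grants teal-key (Rule 3).
teal-key: reached.
violet-code would need teal-permit and T38 (Rule 10), but T38 is never granted.
T38 would need C6 and blue-badge (Rule 14), but blue-badge is never granted.
Reached: teal-key — 1 of the 3.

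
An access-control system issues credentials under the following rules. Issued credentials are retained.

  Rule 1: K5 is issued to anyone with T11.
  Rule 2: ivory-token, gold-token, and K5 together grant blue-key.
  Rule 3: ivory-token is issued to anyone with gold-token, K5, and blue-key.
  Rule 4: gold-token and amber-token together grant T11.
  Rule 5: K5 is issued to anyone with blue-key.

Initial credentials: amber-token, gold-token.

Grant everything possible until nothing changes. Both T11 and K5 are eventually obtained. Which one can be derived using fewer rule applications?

T11: Holding gold-token and amber-token grants T11 (Rule 4). [1 rule application]
K5: Holding gold-token and amber-token grants T11 (Rule 4). Holding T11 grants K5 (Rule 1). [2 rule applications]
T11 needs fewer.

T11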